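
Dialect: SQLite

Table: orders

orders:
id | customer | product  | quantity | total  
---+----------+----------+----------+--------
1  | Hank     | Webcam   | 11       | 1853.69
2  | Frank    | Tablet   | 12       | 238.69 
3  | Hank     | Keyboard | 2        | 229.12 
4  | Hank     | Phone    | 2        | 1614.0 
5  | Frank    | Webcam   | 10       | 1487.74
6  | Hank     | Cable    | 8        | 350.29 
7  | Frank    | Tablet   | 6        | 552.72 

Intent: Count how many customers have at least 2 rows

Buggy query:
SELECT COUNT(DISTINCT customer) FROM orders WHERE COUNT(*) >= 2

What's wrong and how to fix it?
Bug: COUNT(*) cannot appear in WHERE; the per-group count doesn't exist yet

Fix: Use a subquery that GROUPs and filters with HAVING, then count its rows

Corrected query:
SELECT COUNT(*) FROM (SELECT customer FROM orders GROUP BY customer HAVING COUNT(*) >= 2)

Result:
COUNT(*)
--------
2       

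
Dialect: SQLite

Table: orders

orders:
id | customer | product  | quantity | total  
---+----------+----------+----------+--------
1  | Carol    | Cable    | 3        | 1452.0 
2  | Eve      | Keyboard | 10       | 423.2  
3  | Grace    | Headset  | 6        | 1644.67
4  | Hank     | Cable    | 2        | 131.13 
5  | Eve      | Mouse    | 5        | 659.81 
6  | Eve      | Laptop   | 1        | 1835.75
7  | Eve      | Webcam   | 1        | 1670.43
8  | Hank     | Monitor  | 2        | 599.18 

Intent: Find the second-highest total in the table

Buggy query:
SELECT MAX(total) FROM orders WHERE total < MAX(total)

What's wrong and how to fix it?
Bug: The inner MAX is an aggregate inside WHERE, which is not allowed

Fix: Put the inner MAX in a scalar subquery

Corrected query:
SELECT MAX(total) FROM orders WHERE total < (SELECT MAX(total) FROM orders)

Result:
MAX(total)
----------
1670.43   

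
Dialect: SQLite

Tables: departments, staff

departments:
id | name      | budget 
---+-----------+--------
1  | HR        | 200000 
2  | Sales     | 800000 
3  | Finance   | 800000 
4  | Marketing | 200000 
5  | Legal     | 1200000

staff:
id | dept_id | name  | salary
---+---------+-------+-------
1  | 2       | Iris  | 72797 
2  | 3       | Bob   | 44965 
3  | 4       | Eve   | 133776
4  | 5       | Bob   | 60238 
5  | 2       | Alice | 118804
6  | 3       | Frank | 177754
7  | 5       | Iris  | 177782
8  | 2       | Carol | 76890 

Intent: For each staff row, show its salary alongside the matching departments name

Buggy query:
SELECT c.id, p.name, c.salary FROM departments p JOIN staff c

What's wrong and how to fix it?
Bug: JOIN with no ON clause produces a cartesian product; every staff row pairs with every departments row

Fix: Specify the join condition linking the foreign key to the parent id

Corrected query:
SELECT c.id, p.name, c.salary FROM departments p JOIN staff c ON c.dept_id = p.id

Result:
id | name      | salary
---+-----------+-------
1  | Sales     | 72797 
2  | Finance   | 44965 
3  | Marketing | 133776
4  | Legal     | 60238 
5  | Sales     | 118804
6  | Finance   | 177754
7  | Legal     | 177782
8  | Sales     | 76890 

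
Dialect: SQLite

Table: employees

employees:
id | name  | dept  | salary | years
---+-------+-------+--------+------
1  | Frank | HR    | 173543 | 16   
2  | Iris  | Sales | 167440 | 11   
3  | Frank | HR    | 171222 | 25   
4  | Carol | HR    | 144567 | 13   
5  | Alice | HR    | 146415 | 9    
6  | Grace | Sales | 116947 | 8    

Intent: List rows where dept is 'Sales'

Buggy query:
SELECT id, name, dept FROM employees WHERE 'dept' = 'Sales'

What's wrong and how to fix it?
Bug: 'dept' in single quotes is a string literal, not the column; the comparison is literal-vs-literal and never true

Fix: Remove the quotes around the column name (or use double quotes for an identifier)

Corrected query:
SELECT id, name, dept FROM employees WHERE dept = 'Sales'

Result:
id | name  | dept 
---+-------+------
2  | Iris  | Sales
6  | Grace | Sales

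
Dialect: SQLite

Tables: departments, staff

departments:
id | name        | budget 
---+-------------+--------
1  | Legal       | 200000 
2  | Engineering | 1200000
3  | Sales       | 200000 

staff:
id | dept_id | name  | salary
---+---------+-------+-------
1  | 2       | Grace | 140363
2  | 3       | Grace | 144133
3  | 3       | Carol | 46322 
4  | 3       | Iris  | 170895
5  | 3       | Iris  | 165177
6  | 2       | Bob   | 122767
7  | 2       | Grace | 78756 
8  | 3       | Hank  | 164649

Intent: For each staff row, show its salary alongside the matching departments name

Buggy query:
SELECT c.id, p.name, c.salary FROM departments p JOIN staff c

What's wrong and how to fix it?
Bug: JOIN with no ON clause produces a cartesian product; every staff row pairs with every departments row

Fix: Add ON c.dept_id = p.id to the JOIN

Corrected query:
SELECT c.id, p.name, c.salary FROM departments p JOIN staff c ON c.dept_id = p.id

Result:
id | name        | salary
---+-------------+-------
1  | Engineering | 140363
2  | Sales       | 144133
3  | Sales       | 46322 
4  | Sales       | 170895
5  | Sales       | 165177
6  | Engineering | 122767
7  | Engineering | 78756 
8  | Sales       | 164649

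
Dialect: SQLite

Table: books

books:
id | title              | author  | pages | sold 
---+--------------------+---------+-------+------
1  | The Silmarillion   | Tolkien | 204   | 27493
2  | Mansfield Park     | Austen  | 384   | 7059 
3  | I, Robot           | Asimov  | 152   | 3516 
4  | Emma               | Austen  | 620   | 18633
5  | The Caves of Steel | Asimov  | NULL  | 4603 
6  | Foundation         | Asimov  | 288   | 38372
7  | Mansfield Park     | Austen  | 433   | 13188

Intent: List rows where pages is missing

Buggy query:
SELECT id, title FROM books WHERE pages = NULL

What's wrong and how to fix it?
Bug: '= NULL' is always unknown in SQL three-valued logic, so no rows match

Fix: Replace '= NULL' with 'IS NULL'

Corrected query:
SELECT id, title FROM books WHERE pages IS NULL

Result:
id | title             
---+-------------------
5  | The Caves of Steel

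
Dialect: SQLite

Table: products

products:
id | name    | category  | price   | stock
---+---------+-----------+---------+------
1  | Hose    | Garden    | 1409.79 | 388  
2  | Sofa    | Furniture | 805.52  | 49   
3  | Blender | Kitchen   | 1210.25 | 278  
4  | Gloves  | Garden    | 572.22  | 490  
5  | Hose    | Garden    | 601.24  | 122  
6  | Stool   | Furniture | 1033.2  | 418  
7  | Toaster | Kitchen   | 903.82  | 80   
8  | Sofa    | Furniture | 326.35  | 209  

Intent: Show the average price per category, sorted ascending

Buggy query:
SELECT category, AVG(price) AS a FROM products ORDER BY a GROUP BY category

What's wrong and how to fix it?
Bug: GROUP BY must precede ORDER BY

Fix: Reorder: SELECT … FROM … GROUP BY … ORDER BY …

Corrected query:
SELECT category, AVG(price) AS a FROM products GROUP BY category ORDER BY a

Result:
category  | a         
----------+-----------
Furniture | 721.69    
Garden    | 861.083333
Kitchen   | 1057.035  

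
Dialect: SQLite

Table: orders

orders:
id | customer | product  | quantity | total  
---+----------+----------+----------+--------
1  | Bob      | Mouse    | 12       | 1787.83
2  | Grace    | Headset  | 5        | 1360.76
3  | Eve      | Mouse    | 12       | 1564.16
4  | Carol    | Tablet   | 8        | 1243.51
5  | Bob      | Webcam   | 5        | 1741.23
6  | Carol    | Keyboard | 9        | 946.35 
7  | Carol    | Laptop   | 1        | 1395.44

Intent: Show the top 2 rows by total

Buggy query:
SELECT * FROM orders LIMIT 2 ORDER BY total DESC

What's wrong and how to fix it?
Bug: ORDER BY cannot follow LIMIT; LIMIT is the final clause

Fix: Swap the clauses: ORDER BY first, then LIMIT

Corrected query:
SELECT * FROM orders ORDER BY total DESC LIMIT 2

Result:
id | customer | product | quantity | total  
---+----------+---------+----------+--------
1  | Bob      | Mouse   | 12       | 1787.83
5  | Bob      | Webcam  | 5        | 1741.23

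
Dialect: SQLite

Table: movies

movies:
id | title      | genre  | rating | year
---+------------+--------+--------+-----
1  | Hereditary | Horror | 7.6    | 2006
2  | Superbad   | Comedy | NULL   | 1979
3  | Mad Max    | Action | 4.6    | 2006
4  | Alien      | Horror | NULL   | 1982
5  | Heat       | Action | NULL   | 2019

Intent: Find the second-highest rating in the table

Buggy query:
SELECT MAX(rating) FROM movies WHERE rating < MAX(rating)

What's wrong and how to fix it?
Bug: MAX(rating) on the right of the comparison is an aggregate-in-WHERE error

Fix: Compute the overall MAX in a subquery, then take MAX of rows below it

Corrected query:
SELECT MAX(rating) FROM movies WHERE rating < (SELECT MAX(rating) FROM movies)

Result:
MAX(rating)
-----------
4.6        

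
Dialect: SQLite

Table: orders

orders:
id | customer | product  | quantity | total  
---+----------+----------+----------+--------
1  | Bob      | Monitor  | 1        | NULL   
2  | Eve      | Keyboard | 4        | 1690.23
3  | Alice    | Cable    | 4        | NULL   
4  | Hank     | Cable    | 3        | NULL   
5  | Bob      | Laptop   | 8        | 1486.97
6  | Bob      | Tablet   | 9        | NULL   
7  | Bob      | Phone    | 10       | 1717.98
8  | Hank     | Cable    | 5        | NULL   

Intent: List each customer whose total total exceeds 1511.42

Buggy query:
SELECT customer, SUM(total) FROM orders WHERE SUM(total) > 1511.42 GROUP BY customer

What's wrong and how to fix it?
Bug: WHERE runs before GROUP BY, so aggregates aren't available there

Fix: Move the aggregate condition to a HAVING clause

Corrected query:
SELECT customer, SUM(total) FROM orders GROUP BY customer HAVING SUM(total) > 1511.42

Result:
customer | SUM(total)
---------+-----------
Bob      | 3204.95   
Eve      | 1690.23   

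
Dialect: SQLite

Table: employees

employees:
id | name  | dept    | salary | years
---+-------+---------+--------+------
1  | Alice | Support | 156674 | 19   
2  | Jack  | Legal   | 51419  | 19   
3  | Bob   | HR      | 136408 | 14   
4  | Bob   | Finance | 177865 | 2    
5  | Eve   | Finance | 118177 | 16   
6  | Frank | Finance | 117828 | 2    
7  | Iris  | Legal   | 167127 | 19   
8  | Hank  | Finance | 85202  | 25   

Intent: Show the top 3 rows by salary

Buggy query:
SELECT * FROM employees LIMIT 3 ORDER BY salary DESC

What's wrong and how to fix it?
Bug: ORDER BY cannot follow LIMIT; LIMIT is the final clause

Fix: Sort with ORDER BY, then apply LIMIT

Corrected query:
SELECT * FROM employees ORDER BY salary DESC LIMIT 3

Result:
id | name  | dept    | salary | years
---+-------+---------+--------+------
4  | Bob   | Finance | 177865 | 2    
7  | Iris  | Legal   | 167127 | 19   
1  | Alice | Support | 156674 | 19   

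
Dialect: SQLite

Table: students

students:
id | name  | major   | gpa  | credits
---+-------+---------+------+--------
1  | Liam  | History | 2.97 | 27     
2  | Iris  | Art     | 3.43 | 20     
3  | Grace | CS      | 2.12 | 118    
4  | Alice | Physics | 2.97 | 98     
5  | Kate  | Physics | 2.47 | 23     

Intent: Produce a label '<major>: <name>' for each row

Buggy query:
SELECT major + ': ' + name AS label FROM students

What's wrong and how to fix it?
Bug: SQLite uses || for string concatenation; + coerces text to numbers (yielding 0)

Fix: Replace + with || to concatenate text

Corrected query:
SELECT major || ': ' || name AS label FROM students

Result:
label         
--------------
History: Liam 
Art: Iris     
CS: Grace     
Physics: Alice
Physics: Kate 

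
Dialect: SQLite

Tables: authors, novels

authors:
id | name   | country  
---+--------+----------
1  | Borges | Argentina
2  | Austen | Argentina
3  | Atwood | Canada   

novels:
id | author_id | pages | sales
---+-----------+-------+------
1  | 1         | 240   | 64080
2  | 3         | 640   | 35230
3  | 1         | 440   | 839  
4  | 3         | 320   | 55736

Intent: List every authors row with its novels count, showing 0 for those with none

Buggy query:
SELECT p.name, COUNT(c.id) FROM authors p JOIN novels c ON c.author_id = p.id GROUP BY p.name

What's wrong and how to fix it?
Bug: An inner join excludes parents with zero children

Fix: Switch to LEFT JOIN to retain unmatched parent rows

Corrected query:
SELECT p.name, COUNT(c.id) FROM authors p LEFT JOIN novels c ON c.author_id = p.id GROUP BY p.name

Result:
name   | COUNT(c.id)
-------+------------
Atwood | 2          
Austen | 0          
Borges | 2          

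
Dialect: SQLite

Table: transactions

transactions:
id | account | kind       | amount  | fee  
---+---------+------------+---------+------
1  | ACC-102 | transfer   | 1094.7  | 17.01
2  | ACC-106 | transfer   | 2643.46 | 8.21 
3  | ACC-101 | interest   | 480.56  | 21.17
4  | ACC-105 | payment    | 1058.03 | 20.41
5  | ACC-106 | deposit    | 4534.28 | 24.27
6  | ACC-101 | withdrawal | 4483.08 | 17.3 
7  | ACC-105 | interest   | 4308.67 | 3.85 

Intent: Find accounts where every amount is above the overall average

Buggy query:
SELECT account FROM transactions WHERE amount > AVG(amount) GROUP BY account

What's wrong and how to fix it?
Bug: WHERE evaluates per row before aggregation, so AVG() is unavailable

Fix: Use a subquery for AVG and a HAVING MIN(...) filter so the condition holds for every row in the group

Corrected query:
SELECT account FROM transactions GROUP BY account HAVING MIN(amount) > (SELECT AVG(amount) FROM transactions)

Result:
(no rows)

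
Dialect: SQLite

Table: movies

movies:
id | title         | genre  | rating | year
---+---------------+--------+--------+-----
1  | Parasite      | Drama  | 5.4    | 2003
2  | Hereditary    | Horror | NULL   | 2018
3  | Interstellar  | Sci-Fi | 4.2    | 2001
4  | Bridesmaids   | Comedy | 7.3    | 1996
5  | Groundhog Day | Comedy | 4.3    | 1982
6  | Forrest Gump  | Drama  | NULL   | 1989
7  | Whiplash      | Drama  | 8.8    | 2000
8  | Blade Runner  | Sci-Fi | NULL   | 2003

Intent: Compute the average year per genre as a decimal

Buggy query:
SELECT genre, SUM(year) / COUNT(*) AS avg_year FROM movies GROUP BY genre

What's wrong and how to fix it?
Bug: SUM(year) and COUNT(*) are both integers; the division truncates the fractional part

Fix: Cast one side to REAL so the division keeps the fractional part

Corrected query:
SELECT genre, SUM(year) * 1.0 / COUNT(*) AS avg_year FROM movies GROUP BY genre

Result:
genre  | avg_year   
-------+------------
Comedy | 1989       
Drama  | 1997.333333
Horror | 2018       
Sci-Fi | 2002       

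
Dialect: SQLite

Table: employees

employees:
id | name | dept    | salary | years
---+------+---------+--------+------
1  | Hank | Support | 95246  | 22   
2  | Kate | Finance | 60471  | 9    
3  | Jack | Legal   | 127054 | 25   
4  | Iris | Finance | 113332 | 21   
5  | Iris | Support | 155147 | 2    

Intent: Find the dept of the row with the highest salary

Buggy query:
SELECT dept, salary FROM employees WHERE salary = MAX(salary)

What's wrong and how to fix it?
Bug: MAX(salary) is an aggregate and cannot be used directly in WHERE

Fix: Wrap MAX in a scalar subquery so WHERE compares against a single value

Corrected query:
SELECT dept, salary FROM employees WHERE salary = (SELECT MAX(salary) FROM employees)

Result:
dept    | salary
--------+-------
Support | 155147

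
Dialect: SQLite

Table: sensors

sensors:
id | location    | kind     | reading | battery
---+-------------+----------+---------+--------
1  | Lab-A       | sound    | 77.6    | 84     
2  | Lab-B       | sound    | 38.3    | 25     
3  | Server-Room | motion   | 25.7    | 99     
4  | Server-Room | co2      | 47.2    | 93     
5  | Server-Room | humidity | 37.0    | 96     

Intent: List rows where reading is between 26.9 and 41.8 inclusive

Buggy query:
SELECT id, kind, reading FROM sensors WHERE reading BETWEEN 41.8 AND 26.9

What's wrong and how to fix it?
Bug: BETWEEN expects the lower bound first; with 41.8 AND 26.9 the range is empty

Fix: Swap the bounds so the smaller value comes first

Corrected query:
SELECT id, kind, reading FROM sensors WHERE reading BETWEEN 26.9 AND 41.8

Result:
id | kind     | reading
---+----------+--------
2  | sound    | 38.3   
5  | humidity | 37     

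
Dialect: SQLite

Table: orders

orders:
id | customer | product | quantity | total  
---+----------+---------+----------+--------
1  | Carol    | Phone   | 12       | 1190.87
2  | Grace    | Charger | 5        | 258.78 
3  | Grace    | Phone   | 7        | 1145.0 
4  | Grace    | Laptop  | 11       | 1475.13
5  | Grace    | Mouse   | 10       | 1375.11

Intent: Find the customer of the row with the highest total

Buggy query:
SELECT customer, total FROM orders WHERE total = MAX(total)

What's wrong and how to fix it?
Bug: MAX(total) is an aggregate and cannot be used directly in WHERE

Fix: Use a subquery: WHERE total = (SELECT MAX(total) FROM orders)

Corrected query:
SELECT customer, total FROM orders WHERE total = (SELECT MAX(total) FROM orders)

Result:
customer | total  
---------+--------
Grace    | 1475.13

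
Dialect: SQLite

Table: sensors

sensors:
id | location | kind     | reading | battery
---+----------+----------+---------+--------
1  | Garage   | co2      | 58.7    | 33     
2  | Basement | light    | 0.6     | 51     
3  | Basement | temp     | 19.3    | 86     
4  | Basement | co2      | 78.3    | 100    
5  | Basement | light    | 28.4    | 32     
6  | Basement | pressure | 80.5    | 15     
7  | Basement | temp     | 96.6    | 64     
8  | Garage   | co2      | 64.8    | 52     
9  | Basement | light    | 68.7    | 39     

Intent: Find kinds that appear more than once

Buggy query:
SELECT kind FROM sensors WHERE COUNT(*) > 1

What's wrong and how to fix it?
Bug: WHERE can't reference COUNT(*); aggregates are computed after WHERE

Fix: Group first, then use HAVING for the count condition

Corrected query:
SELECT kind FROM sensors GROUP BY kind HAVING COUNT(*) > 1

Result:
kind 
-----
co2  
light
temp 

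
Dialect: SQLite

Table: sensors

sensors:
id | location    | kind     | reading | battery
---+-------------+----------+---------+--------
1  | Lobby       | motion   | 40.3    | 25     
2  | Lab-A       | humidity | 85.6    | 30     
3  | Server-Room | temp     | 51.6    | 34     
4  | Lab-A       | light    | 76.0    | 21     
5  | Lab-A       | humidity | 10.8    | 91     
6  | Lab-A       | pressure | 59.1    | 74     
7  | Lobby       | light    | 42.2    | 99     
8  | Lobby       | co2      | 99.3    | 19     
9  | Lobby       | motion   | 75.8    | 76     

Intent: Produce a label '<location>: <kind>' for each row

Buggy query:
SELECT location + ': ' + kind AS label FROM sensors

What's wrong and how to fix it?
Bug: '+' is numeric addition; on text columns SQLite converts them to 0 instead of concatenating

Fix: Use the || operator for string concatenation

Corrected query:
SELECT location || ': ' || kind AS label FROM sensors

Result:
label            
-----------------
Lobby: motion    
Lab-A: humidity  
Server-Room: temp
Lab-A: light     
Lab-A: humidity  
Lab-A: pressure  
Lobby: light     
Lobby: co2       
Lobby: motion    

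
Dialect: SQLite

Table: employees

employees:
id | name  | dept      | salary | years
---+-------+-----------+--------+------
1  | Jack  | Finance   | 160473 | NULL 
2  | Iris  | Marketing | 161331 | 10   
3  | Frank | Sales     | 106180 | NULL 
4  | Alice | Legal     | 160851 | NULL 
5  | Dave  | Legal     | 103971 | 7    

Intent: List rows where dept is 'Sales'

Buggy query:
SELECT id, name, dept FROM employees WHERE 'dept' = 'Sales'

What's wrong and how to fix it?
Bug: 'dept' in single quotes is a string literal, not the column; the comparison is literal-vs-literal and never true

Fix: Reference the column as dept without single quotes

Corrected query:
SELECT id, name, dept FROM employees WHERE dept = 'Sales'

Result:
id | name  | dept 
---+-------+------
3  | Frank | Sales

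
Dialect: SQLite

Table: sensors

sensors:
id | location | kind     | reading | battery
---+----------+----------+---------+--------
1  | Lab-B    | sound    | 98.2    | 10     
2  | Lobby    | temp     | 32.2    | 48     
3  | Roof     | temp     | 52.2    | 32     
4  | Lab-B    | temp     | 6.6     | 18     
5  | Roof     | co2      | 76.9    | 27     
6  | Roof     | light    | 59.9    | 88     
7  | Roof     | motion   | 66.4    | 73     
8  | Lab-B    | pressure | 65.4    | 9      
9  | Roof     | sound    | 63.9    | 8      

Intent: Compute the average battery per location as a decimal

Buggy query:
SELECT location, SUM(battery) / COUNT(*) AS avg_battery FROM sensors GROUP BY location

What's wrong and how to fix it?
Bug: Both operands are integers, so '/' performs integer division and truncates

Fix: Multiply by 1.0 (or CAST to REAL) to force floating-point division

Corrected query:
SELECT location, SUM(battery) * 1.0 / COUNT(*) AS avg_battery FROM sensors GROUP BY location

Result:
location | avg_battery
---------+------------
Lab-B    | 12.333333  
Lobby    | 48         
Roof     | 45.6       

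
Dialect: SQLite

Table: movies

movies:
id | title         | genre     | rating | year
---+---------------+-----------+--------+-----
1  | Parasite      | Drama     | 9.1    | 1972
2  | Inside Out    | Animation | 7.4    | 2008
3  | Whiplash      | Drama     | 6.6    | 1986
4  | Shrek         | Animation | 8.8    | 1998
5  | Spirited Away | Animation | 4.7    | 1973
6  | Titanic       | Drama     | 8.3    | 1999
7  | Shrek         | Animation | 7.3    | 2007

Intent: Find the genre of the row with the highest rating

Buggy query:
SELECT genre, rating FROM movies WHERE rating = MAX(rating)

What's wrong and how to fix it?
Bug: WHERE is evaluated per row; an aggregate over the whole table isn't defined there

Fix: Use a subquery: WHERE rating = (SELECT MAX(rating) FROM movies)

Corrected query:
SELECT genre, rating FROM movies WHERE rating = (SELECT MAX(rating) FROM movies)

Result:
genre | rating
------+-------
Drama | 9.1   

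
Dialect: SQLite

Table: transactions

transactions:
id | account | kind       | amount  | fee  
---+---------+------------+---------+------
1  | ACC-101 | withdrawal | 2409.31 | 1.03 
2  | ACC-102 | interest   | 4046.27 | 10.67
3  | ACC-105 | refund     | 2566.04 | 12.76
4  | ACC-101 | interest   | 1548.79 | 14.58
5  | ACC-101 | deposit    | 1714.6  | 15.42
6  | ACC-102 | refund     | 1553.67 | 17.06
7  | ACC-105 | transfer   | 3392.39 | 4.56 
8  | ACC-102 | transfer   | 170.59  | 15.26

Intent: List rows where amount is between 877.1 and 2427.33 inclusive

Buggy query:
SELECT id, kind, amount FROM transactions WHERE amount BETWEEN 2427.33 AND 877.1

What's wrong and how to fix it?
Bug: The bounds are reversed; BETWEEN a AND b requires a <= b to match anything

Fix: Write BETWEEN 877.1 AND 2427.33

Corrected query:
SELECT id, kind, amount FROM transactions WHERE amount BETWEEN 877.1 AND 2427.33

Result:
id | kind       | amount 
---+------------+--------
1  | withdrawal | 2409.31
4  | interest   | 1548.79
5  | deposit    | 1714.6 
6  | refund     | 1553.67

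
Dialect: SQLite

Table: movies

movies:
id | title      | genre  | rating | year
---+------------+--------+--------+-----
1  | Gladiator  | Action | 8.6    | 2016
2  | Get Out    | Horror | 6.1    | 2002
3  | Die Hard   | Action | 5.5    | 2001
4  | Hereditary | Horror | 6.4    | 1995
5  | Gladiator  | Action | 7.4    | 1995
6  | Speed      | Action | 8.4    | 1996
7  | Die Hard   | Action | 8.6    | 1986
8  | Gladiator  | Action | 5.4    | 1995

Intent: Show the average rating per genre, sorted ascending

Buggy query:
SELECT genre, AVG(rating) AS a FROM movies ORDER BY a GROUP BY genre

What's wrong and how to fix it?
Bug: GROUP BY must precede ORDER BY

Fix: Move ORDER BY to the end, after GROUP BY

Corrected query:
SELECT genre, AVG(rating) AS a FROM movies GROUP BY genre ORDER BY a

Result:
genre  | a       
-------+---------
Horror | 6.25    
Action | 7.316667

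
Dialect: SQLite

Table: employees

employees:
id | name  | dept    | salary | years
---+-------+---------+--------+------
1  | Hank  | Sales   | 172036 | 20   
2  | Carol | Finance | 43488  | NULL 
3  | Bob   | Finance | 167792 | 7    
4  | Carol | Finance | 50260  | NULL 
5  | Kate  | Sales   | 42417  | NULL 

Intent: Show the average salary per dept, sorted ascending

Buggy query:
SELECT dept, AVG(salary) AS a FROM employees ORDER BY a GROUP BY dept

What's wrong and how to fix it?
Bug: GROUP BY must precede ORDER BY

Fix: Reorder: SELECT … FROM … GROUP BY … ORDER BY …

Corrected query:
SELECT dept, AVG(salary) AS a FROM employees GROUP BY dept ORDER BY a

Result:
dept    | a       
--------+---------
Finance | 87180   
Sales   | 107226.5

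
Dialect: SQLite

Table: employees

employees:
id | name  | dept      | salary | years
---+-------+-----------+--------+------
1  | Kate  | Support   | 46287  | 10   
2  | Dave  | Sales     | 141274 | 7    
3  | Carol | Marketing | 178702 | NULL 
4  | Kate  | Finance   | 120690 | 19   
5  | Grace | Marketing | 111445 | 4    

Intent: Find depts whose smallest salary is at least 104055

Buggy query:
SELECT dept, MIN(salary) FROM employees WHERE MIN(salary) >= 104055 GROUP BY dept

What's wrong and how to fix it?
Bug: MIN() in WHERE is a misuse of aggregate

Fix: Replace WHERE with HAVING after the GROUP BY

Corrected query:
SELECT dept, MIN(salary) FROM employees GROUP BY dept HAVING MIN(salary) >= 104055

Result:
dept      | MIN(salary)
----------+------------
Finance   | 120690     
Marketing | 111445     
Sales     | 141274     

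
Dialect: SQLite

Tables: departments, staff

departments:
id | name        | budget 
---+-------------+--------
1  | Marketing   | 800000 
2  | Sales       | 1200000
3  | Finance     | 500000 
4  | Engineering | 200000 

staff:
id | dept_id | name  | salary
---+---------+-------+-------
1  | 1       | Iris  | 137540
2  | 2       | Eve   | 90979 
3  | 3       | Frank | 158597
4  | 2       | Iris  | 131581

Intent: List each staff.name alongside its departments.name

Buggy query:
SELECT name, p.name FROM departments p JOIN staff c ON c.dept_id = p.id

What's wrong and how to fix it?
Bug: 'name' exists in both joined tables, so the database can't tell which one is meant

Fix: Prefix ambiguous columns with the table alias

Corrected query:
SELECT c.name, p.name FROM departments p JOIN staff c ON c.dept_id = p.id

Result:
name  | name     
------+----------
Iris  | Marketing
Eve   | Sales    
Frank | Finance  
Iris  | Sales    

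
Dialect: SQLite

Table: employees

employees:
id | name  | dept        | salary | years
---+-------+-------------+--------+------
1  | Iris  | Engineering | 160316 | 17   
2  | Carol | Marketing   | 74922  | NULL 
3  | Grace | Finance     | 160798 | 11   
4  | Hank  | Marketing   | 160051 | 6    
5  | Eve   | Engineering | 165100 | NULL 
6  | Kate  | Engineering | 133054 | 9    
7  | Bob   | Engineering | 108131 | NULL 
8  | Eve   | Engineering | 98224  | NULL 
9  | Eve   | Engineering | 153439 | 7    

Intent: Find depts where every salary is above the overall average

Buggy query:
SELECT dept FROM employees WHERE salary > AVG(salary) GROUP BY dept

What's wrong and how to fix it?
Bug: WHERE evaluates per row before aggregation, so AVG() is unavailable

Fix: Use a subquery for AVG and a HAVING MIN(...) filter so the condition holds for every row in the group

Corrected query:
SELECT dept FROM employees GROUP BY dept HAVING MIN(salary) > (SELECT AVG(salary) FROM employees)

Result:
dept   
-------
Finance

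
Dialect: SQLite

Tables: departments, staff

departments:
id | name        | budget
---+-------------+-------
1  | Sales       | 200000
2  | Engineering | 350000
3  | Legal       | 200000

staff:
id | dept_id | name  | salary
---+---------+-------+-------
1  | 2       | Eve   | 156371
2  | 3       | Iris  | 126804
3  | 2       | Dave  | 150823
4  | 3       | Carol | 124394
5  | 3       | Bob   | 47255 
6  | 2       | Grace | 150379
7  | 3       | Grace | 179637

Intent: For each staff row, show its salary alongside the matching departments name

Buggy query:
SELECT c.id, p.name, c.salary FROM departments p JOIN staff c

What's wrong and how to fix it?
Bug: Missing join condition: each staff row is matched to all departments rows instead of just its own

Fix: Add ON c.dept_id = p.id to the JOIN

Corrected query:
SELECT c.id, p.name, c.salary FROM departments p JOIN staff c ON c.dept_id = p.id

Result:
id | name        | salary
---+-------------+-------
1  | Engineering | 156371
2  | Legal       | 126804
3  | Engineering | 150823
4  | Legal       | 124394
5  | Legal       | 47255 
6  | Engineering | 150379
7  | Legal       | 179637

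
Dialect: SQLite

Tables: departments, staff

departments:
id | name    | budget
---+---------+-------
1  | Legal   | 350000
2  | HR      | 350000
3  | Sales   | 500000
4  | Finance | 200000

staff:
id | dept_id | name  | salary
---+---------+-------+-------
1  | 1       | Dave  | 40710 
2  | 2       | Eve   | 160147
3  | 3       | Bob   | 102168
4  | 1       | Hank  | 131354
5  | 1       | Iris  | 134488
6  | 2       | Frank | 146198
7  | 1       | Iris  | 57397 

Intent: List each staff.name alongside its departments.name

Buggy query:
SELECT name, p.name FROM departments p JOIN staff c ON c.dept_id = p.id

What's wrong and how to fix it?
Bug: 'name' exists in both joined tables, so the database can't tell which one is meant

Fix: Prefix ambiguous columns with the table alias

Corrected query:
SELECT c.name, p.name FROM departments p JOIN staff c ON c.dept_id = p.id

Result:
name  | name 
------+------
Dave  | Legal
Eve   | HR   
Bob   | Sales
Hank  | Legal
Iris  | Legal
Frank | HR   
Iris  | Legal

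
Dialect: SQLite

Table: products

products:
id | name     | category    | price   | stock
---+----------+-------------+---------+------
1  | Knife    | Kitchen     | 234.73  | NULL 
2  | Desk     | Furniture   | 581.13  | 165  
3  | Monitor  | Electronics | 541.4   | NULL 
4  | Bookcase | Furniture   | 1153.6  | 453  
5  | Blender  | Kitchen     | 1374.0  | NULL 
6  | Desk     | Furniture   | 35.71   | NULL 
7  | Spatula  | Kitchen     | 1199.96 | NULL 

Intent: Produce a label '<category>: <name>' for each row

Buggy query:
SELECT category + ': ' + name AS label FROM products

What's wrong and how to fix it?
Bug: '+' is numeric addition; on text columns SQLite converts them to 0 instead of concatenating

Fix: Replace + with || to concatenate text

Corrected query:
SELECT category || ': ' || name AS label FROM products

Result:
label               
--------------------
Kitchen: Knife      
Furniture: Desk     
Electronics: Monitor
Furniture: Bookcase 
Kitchen: Blender    
Furniture: Desk     
Kitchen: Spatula    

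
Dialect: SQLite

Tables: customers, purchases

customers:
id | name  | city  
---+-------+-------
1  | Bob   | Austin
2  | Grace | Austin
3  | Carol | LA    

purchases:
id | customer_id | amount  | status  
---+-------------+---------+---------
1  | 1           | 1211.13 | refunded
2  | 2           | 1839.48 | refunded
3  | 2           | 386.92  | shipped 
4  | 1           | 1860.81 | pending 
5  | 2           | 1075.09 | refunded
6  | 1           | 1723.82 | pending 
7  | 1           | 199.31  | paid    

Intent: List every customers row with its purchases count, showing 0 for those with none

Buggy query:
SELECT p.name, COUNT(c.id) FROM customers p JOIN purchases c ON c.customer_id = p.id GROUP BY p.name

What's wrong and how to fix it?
Bug: INNER JOIN drops customers rows that have no matching purchases rows

Fix: Switch to LEFT JOIN to retain unmatched parent rows

Corrected query:
SELECT p.name, COUNT(c.id) FROM customers p LEFT JOIN purchases c ON c.customer_id = p.id GROUP BY p.name

Result:
name  | COUNT(c.id)
------+------------
Bob   | 4          
Carol | 0          
Grace | 3          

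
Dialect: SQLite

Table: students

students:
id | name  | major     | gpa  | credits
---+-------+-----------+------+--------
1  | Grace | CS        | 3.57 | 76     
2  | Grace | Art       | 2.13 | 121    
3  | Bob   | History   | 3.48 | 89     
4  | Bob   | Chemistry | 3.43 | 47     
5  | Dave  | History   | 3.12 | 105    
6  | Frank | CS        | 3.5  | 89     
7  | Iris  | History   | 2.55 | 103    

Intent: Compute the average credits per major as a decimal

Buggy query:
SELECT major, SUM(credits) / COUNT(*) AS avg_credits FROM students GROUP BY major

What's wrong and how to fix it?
Bug: Both operands are integers, so '/' performs integer division and truncates

Fix: Cast one side to REAL so the division keeps the fractional part

Corrected query:
SELECT major, SUM(credits) * 1.0 / COUNT(*) AS avg_credits FROM students GROUP BY major

Result:
major     | avg_credits
----------+------------
Art       | 121        
CS        | 82.5       
Chemistry | 47         
History   | 99         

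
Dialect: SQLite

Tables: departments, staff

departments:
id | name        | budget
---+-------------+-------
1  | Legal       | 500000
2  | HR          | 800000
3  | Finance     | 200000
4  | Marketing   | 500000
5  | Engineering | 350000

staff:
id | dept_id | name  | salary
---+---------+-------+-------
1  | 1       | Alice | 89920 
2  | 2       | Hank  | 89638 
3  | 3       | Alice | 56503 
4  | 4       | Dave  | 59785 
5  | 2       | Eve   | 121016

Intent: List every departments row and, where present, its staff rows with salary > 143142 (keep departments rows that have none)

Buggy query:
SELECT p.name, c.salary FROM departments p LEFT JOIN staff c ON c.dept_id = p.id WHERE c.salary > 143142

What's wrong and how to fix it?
Bug: A WHERE condition on the right-hand table after LEFT JOIN drops unmatched parents

Fix: Put 'c.salary > 143142' in the JOIN's ON clause instead of WHERE

Corrected query:
SELECT p.name, c.salary FROM departments p LEFT JOIN staff c ON c.dept_id = p.id AND c.salary > 143142

Result:
name        | salary
------------+-------
Legal       | NULL  
HR          | NULL  
Finance     | NULL  
Marketing   | NULL  
Engineering | NULL  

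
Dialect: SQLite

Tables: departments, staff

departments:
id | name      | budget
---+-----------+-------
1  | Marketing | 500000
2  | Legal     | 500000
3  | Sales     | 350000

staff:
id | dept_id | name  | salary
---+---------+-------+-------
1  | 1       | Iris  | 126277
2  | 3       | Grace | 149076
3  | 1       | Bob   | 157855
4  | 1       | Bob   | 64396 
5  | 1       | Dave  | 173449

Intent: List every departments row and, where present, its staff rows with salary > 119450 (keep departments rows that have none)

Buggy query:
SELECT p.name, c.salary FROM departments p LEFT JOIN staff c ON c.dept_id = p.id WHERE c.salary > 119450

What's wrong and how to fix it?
Bug: A WHERE condition on the right-hand table after LEFT JOIN drops unmatched parents

Fix: Put 'c.salary > 119450' in the JOIN's ON clause instead of WHERE

Corrected query:
SELECT p.name, c.salary FROM departments p LEFT JOIN staff c ON c.dept_id = p.id AND c.salary > 119450

Result:
name      | salary
----------+-------
Marketing | 126277
Marketing | 157855
Marketing | 173449
Legal     | NULL  
Sales     | 149076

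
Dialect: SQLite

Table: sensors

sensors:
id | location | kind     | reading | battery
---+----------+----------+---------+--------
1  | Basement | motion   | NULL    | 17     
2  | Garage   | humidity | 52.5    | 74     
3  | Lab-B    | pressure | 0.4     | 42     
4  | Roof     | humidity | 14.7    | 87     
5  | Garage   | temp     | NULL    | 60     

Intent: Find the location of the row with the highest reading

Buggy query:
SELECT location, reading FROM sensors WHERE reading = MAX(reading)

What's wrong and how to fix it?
Bug: WHERE is evaluated per row; an aggregate over the whole table isn't defined there

Fix: Wrap MAX in a scalar subquery so WHERE compares against a single value

Corrected query:
SELECT location, reading FROM sensors WHERE reading = (SELECT MAX(reading) FROM sensors)

Result:
location | reading
---------+--------
Garage   | 52.5   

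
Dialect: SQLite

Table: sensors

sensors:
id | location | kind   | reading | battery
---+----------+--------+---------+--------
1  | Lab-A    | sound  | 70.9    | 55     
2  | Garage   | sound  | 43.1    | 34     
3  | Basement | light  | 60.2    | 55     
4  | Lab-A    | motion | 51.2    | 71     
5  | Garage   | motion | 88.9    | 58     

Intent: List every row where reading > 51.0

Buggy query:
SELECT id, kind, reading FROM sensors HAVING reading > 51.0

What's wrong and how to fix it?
Bug: This is a non-aggregate query (no GROUP BY, no aggregates), so in SQLite the HAVING clause is invalid here; a row-level condition belongs in WHERE

Fix: Replace HAVING with WHERE since the condition applies to individual rows

Corrected query:
SELECT id, kind, reading FROM sensors WHERE reading > 51.0

Result:
id | kind   | reading
---+--------+--------
1  | sound  | 70.9   
3  | light  | 60.2   
4  | motion | 51.2   
5  | motion | 88.9   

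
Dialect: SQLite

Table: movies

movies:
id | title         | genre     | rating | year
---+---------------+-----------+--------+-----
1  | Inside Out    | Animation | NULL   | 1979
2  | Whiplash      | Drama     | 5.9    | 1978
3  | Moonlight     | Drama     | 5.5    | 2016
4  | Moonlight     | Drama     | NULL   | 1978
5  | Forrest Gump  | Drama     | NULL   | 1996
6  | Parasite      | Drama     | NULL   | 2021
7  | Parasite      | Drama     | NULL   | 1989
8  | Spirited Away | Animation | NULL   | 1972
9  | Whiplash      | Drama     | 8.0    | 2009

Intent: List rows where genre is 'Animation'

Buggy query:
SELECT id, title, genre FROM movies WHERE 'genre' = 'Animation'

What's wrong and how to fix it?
Bug: Single quotes denote string literals in SQL; the column name is being compared as a constant string

Fix: Remove the quotes around the column name (or use double quotes for an identifier)

Corrected query:
SELECT id, title, genre FROM movies WHERE genre = 'Animation'

Result:
id | title         | genre    
---+---------------+----------
1  | Inside Out    | Animation
8  | Spirited Away | Animation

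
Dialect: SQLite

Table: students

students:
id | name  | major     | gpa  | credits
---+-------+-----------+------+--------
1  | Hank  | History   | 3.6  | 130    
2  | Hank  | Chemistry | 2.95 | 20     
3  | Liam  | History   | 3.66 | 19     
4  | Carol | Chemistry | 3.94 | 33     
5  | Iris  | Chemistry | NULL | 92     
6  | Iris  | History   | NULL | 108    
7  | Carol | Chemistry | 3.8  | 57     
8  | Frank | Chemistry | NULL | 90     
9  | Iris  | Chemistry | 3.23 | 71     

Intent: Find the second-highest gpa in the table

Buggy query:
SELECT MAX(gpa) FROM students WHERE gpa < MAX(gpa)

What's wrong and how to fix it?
Bug: MAX(gpa) on the right of the comparison is an aggregate-in-WHERE error

Fix: Put the inner MAX in a scalar subquery

Corrected query:
SELECT MAX(gpa) FROM students WHERE gpa < (SELECT MAX(gpa) FROM students)

Result:
MAX(gpa)
--------
3.8     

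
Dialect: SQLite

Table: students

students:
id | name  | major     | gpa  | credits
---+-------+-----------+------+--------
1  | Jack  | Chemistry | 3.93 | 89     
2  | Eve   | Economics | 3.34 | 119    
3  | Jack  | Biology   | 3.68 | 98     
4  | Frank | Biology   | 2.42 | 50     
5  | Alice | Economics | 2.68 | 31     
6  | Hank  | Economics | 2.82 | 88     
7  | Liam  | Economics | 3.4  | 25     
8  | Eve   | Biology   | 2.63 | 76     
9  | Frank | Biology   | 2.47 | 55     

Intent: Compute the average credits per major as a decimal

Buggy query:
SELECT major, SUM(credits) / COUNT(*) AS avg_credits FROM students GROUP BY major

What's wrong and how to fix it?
Bug: Both operands are integers, so '/' performs integer division and truncates

Fix: Multiply by 1.0 (or CAST to REAL) to force floating-point division

Corrected query:
SELECT major, SUM(credits) * 1.0 / COUNT(*) AS avg_credits FROM students GROUP BY major

Result:
major     | avg_credits
----------+------------
Biology   | 69.75      
Chemistry | 89         
Economics | 65.75      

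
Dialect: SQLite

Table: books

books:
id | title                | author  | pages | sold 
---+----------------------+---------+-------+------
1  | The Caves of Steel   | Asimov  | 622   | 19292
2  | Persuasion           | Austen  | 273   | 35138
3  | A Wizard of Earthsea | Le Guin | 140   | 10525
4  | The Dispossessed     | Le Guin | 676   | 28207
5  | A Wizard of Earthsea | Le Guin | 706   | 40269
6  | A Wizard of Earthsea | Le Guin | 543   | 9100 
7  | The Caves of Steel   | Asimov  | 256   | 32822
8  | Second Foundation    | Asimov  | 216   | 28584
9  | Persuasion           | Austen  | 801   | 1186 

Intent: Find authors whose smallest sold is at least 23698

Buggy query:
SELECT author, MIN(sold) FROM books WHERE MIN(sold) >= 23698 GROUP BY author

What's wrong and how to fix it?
Bug: Aggregates like MIN are computed per group after WHERE runs

Fix: Replace WHERE with HAVING after the GROUP BY

Corrected query:
SELECT author, MIN(sold) FROM books GROUP BY author HAVING MIN(sold) >= 23698

Result:
(no rows)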